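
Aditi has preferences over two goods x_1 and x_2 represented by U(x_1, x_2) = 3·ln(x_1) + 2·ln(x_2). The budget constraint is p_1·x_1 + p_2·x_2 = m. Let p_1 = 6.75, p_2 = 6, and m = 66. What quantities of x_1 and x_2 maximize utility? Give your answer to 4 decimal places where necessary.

The MRS is (3/2)·x_2/x_1. Set MRS = p_1/p_2.
Rearranging, p_2·x_2 = (2/3)·p_1·x_1. Substituting into the budget gives p_1·x_1·(1 + (2/3)) = m.
Demand: x_1*(p_1,p_2,m) = 0.6·m/p_1 and x_2* = 0.4·m/p_2.
At p_1=6.75, p_2=6, m=66: x_1* = 0.6·66/6.75 = 5.8667, x_2* = 4.4.

x_1* = 5.8667, x_2* = 4.4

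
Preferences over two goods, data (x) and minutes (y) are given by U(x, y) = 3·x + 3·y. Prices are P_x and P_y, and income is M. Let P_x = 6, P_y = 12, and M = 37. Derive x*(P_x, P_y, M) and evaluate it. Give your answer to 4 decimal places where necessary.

Perfect substitutes: compare marginal utility per dollar. 3/P_x vs 3/P_y → 0.5 vs 0.25.
x gives more utility per dollar, so spend all income on x: x* = M/P_x, y* = 0.
Numerically: x* = 6.1667, y* = 0.

x* = 6.1667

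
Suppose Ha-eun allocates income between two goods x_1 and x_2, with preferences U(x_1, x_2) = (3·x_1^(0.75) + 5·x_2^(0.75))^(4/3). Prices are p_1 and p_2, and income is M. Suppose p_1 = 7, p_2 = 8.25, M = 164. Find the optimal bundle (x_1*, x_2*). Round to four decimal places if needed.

Substitute x_2 = (x_2/x_1)·x_1 into the budget: x_1* = M/(p_1 + p_2·(x_2/x_1)).
Numerically x_2/x_1 = 3.999184, so x_1* = 164/(7 + 8.25·3.999184) = 4.1007 and x_2* = 3.999184·4.1007 = 16.3994.

x_1* = 4.1007, x_2* = 16.3994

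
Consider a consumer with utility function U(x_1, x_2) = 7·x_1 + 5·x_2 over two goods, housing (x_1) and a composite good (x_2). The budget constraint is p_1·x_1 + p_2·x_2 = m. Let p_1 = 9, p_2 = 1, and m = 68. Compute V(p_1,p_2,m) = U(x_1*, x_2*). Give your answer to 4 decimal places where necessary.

V = 340

Linear utility — the consumer picks whichever good has higher MU/price: 7/9 = 0.7778 vs 5/1 = 5.
x_2 gives more utility per dollar, so spend all income on x_2: x_2* = m/p_2, x_1* = 0.
Numerically: x_1* = 0, x_2* = 68.
Utility at the optimum: U(0, 68) = 340.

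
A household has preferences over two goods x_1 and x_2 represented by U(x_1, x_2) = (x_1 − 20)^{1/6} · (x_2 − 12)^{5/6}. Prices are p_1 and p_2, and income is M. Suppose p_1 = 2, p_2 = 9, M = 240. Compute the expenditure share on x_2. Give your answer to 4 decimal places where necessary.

share on x_2 = 0.7694

Let x_1' = x_1−20, x_2' = x_2−12. MRS = (1/5)·x_2'/x_1' = p_1/p_2.
Substituting into the budget: x_1* = 20 + 1/6·(M − 20·p_1 − 12·p_2)/p_1, and x_2* = 12 + 5/6·(…)/p_2.
Discretionary income = 240 − 20·2 − 12·9 = 92; x_1* = 20 + 1/6·92/2 = 27.6667; x_2* = 12 + 5/6·92/9 = 20.5185.
Expenditure on x_2: 9·20.5185 = 184.6667; share = 0.7694.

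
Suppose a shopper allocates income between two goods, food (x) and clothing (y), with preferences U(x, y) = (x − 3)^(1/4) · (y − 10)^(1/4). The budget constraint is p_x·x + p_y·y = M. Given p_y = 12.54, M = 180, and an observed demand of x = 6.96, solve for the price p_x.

p_x = 5

Let x' = x−3, y' = y−10. MRS = y'/x' = p_x/p_y.
Substituting into the budget: x* = 3 + 0.5·(M − 3·p_x − 10·p_y)/p_x, and y* = 10 + 0.5·(…)/p_y.
Set x* = 6.96 in the demand function and solve for p_x: p_x = 5.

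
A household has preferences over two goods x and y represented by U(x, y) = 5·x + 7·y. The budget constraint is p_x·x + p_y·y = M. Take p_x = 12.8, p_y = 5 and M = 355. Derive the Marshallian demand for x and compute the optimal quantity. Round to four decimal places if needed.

x* = 0

Linear utility — the consumer picks whichever good has higher MU/price: 5/12.8 = 0.3906 vs 7/5 = 1.4.
y gives more utility per dollar, so spend all income on y: y* = M/p_y, x* = 0.
Numerically: x* = 0, y* = 71.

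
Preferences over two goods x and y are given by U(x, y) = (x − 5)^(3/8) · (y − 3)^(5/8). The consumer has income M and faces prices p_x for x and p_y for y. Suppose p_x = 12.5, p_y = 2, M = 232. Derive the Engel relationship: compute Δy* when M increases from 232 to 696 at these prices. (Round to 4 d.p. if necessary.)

Δy* = 145

MRS = (3/5)·(y−3)/(x−5). Tangency with p_x/p_y gives y−3 = (5/3)·(p_x/p_y)·(x−5).
Substituting into the budget: x* = 5 + 0.375·(M − 5·p_x − 3·p_y)/p_x, and y* = 3 + 0.625·(…)/p_y.
Discretionary income = 232 − 5·12.5 − 3·2 = 163.5; y* = 3 + 0.625·163.5/2 = 54.0938.
At M' = 696: y* = 199.0938. Change: 199.0938 − 54.0938 = 145.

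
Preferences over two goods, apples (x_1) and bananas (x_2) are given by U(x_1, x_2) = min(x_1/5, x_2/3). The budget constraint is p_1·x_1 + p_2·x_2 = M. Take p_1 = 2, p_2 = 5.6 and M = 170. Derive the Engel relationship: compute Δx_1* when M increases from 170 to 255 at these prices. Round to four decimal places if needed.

Δx_1* = 15.8582

Leontief preferences: the optimum is at the kink where x_1/5 = x_2/3, i.e. x_2 = (3/5)·x_1.
Budget: p_1·x_1 + p_2·(3/5)·x_1 = M, so (5·p_1 + 3·p_2)·x_1 = 5·M.
Demand: x_1*(p_1,p_2,M) = 5·M/(5·p_1 + 3·p_2), x_2* = 3·M/(5·p_1 + 3·p_2).
Here 5·2 + 3·5.6 = 26.8, giving x_1* = 31.7164.
At M' = 255: x_1* = 47.5746. Change: 47.5746 − 31.7164 = 15.8582.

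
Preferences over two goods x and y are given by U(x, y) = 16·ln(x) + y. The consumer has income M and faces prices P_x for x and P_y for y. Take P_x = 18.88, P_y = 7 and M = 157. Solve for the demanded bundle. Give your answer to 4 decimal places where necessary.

Set MRS = P_x/P_y: (16/x)/1 = P_x/P_y.
So x*(P_x,P_y) = 16·P_y/P_x, independent of income; and y* = (M − 16·P_y)/P_y.
At the given prices: x* = 16·7/18.88 = 5.9322, and y* = 6.4286.

x* = 5.9322, y* = 6.4286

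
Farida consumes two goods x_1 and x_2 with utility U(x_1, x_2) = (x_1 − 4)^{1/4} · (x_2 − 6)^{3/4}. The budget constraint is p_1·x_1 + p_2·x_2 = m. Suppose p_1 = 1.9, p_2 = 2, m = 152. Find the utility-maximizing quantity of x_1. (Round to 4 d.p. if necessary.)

x_1* = 21.4211

After buying the subsistence bundle (4, 6), a share 0.25 of the remaining income goes to x_1: x_1* = 4 + 0.25·(m − 4p_1 − 6p_2)/p_1.
Discretionary income = 152 − 4·1.9 − 6·2 = 132.4; x_1* = 4 + 0.25·132.4/1.9 = 21.4211.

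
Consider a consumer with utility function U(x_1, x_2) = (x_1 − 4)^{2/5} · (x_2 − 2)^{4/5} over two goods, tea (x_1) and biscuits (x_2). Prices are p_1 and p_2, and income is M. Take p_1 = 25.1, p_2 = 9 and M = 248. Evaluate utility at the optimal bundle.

V = 7.5882

This is Cobb-Douglas in (x_1−4, x_2−2): tangency gives 0.4·p_2·(x_2−2) = 0.8·p_1·(x_1−4).
Substituting into the budget: x_1* = 4 + 1/3·(M − 4·p_1 − 2·p_2)/p_1, and x_2* = 2 + 2/3·(…)/p_2.
Discretionary income = 248 − 4·25.1 − 2·9 = 129.6; x_1* = 4 + 1/3·129.6/25.1 = 5.7211; x_2* = 2 + 2/3·129.6/9 = 11.6.
Utility at the optimum: U(5.7211, 11.6) = 7.5882.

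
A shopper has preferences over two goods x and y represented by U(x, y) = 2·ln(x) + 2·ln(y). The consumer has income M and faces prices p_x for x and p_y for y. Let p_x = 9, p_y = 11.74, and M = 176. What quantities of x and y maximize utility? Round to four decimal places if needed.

x* = 9.7778, y* = 7.4957

At p_x=9, p_y=11.74, M=176: x* = 0.5·176/9 = 9.7778, y* = 7.4957.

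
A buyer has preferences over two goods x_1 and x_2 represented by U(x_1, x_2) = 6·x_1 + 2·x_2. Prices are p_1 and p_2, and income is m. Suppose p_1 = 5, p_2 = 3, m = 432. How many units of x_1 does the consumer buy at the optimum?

Linear utility — the consumer picks whichever good has higher MU/price: 6/5 = 1.2 vs 2/3 = 0.6667.
x_1 gives more utility per dollar, so spend all income on x_1: x_1* = m/p_1, x_2* = 0.
Numerically: x_1* = 86.4, x_2* = 0.

x_1* = 86.4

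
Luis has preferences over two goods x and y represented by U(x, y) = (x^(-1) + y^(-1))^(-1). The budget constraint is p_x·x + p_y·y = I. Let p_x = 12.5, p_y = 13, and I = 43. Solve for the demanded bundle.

x* = 1.7031, y* = 1.6701

MU_x ∝ x^(-2), MU_y ∝ y^(-2), so MRS = (y/x)^(2) = p_x/p_y.
Solve for the ratio: y/x = [p_x/p_y]^(0.5).
Substitute y = (y/x)·x into the budget: x* = I/(p_x + p_y·(y/x)).
Numerically y/x = 0.980581, so x* = 43/(12.5 + 13·0.980581) = 1.7031 and y* = 0.980581·1.7031 = 1.6701.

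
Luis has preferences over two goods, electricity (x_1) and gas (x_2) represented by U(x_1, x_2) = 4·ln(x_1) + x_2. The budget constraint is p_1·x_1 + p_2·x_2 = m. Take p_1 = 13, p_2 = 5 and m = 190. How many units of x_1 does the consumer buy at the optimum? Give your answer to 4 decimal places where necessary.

x_1* = 1.5385

MU_x_1 = 4/x_1, MU_x_2 = 1. Tangency: 4/x_1 = p_1/p_2.
So x_1*(p_1,p_2) = 4·p_2/p_1, independent of income; and x_2* = (m − 4·p_2)/p_2.
At the given prices: x_1* = 4·5/13 = 1.5385.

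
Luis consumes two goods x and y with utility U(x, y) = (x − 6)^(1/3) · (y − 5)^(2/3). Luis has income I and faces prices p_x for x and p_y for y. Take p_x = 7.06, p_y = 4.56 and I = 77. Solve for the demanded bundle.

Discretionary income = 77 − 6·7.06 − 5·4.56 = 11.84; x* = 6 + 1/3·11.84/7.06 = 6.559; y* = 5 + 2/3·11.84/4.56 = 6.731.

x* = 6.559, y* = 6.731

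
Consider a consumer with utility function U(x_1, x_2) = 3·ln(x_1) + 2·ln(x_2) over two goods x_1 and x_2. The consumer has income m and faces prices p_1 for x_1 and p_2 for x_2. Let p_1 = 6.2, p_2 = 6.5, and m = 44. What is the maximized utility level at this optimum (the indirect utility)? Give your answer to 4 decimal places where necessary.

MU_x_1/MU_x_2 = (3·x_2)/(2·x_1); tangency sets this equal to p_1/p_2.
So 3·p_2·x_2 = 2·p_1·x_1; combined with the budget, a share 0.6 of income goes to x_1.
Demand: x_1*(p_1,p_2,m) = 0.6·m/p_1 and x_2* = 0.4·m/p_2.
At p_1=6.2, p_2=6.5, m=44: x_1* = 0.6·44/6.2 = 4.2581, x_2* = 2.7077.
Utility at the optimum: U(4.2581, 2.7077) = 6.3386.

V = 6.3386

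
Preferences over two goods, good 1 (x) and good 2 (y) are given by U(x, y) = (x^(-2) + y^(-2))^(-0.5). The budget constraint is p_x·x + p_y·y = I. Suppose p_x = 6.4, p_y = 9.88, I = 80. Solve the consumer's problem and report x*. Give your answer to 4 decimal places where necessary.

x* = 5.3517

Substitute y = (y/x)·x into the budget: x* = I/(p_x + p_y·(y/x)).
Numerically y/x = 0.865249, so x* = 80/(6.4 + 9.88·0.865249) = 5.3517.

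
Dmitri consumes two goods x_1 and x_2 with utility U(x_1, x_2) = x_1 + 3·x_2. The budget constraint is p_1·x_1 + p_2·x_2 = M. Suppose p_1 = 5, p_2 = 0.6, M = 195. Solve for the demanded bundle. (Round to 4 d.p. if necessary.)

Linear utility — the consumer picks whichever good has higher MU/price: 1/5 = 0.2 vs 3/0.6 = 5.
x_2 gives more utility per dollar, so spend all income on x_2: x_2* = M/p_2, x_1* = 0.
Numerically: x_1* = 0, x_2* = 325.

x_1* = 0, x_2* = 325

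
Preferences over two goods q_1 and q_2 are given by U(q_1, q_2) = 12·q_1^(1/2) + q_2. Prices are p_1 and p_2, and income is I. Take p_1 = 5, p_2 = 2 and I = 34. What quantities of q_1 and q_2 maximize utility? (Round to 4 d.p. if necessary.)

Utility is quasi-linear in q_2; the FOC for q_1 is 6/√q_1 = p_1/p_2.
Thus q_1* = (6·p_2/p_1)² — independent of I — with the rest of income spent on q_2.
Plugging in: q_1* = (6·2/5)² = 5.76, q_2* = 2.6.

q_1* = 5.76, q_2* = 2.6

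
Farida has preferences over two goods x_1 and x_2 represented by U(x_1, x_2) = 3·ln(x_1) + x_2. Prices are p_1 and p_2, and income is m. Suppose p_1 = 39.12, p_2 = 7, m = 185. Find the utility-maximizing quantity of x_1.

Set MRS = p_1/p_2: (3/x_1)/1 = p_1/p_2.
So x_1*(p_1,p_2) = 3·p_2/p_1, independent of income; and x_2* = (m − 3·p_2)/p_2.
At the given prices: x_1* = 3·7/39.12 = 0.5368.

x_1* = 0.5368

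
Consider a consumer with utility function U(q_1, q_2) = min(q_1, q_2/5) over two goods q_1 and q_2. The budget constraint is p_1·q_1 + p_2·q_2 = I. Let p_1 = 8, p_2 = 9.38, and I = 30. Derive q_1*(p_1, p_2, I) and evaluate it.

Leontief preferences: the optimum is at the kink where q_1/1 = q_2/5, i.e. q_2 = 5·q_1.
Budget: p_1·q_1 + p_2·5·q_1 = I, so (p_1 + 5·p_2)·q_1 = I.
Demand: q_1*(p_1,p_2,I) = I/(p_1 + 5·p_2), q_2* = 5·I/(p_1 + 5·p_2).
Here 8 + 5·9.38 = 54.9, giving q_1* = 0.5464.

q_1* = 0.5464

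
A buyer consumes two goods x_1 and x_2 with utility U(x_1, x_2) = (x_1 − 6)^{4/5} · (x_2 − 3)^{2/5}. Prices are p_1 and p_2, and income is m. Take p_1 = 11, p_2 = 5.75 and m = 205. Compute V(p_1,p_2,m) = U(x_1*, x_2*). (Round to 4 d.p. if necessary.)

Let x_1' = x_1−6, x_2' = x_2−3. MRS = 2·x_2'/x_1' = p_1/p_2.
Substituting into the budget: x_1* = 6 + 2/3·(m − 6·p_1 − 3·p_2)/p_1, and x_2* = 3 + 1/3·(…)/p_2.
Discretionary income = 205 − 6·11 − 3·5.75 = 121.75; x_1* = 6 + 2/3·121.75/11 = 13.3788; x_2* = 3 + 1/3·121.75/5.75 = 10.058.
Utility at the optimum: U(13.3788, 10.058) = 10.8109.

V = 10.8109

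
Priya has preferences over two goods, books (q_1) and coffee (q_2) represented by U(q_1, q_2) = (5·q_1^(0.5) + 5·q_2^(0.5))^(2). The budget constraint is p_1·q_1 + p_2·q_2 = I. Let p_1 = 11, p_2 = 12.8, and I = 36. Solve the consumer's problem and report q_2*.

From the CES first-order condition, (q_2/q_1)^(0.5) = p_1/p_2.
Hence q_2/q_1 = (p_1/p_2)^(1/(0.5)), i.e. raised to the 2 power.
With the ratio pinned down, the budget gives q_1* = I/(p_1 + p_2·(q_2/q_1)) and q_2* = (q_2/q_1)·q_1*.
Numerically q_2/q_1 = 0.738525, so q_1* = 36/(11 + 12.8·0.738525) = 1.7601 and q_2* = 0.738525·1.7601 = 1.2999.

q_2* = 1.2999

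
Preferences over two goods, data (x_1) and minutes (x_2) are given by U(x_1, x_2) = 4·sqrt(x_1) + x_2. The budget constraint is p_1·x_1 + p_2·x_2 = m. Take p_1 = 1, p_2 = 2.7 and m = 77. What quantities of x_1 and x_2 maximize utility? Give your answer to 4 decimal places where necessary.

x_1* = 29.16, x_2* = 17.7185

MU_x_1 = 2/√x_1, MU_x_2 = 1. Tangency: 2/√x_1 = p_1/p_2.
Thus x_1* = (2·p_2/p_1)² — independent of m — with the rest of income spent on x_2.
Plugging in: x_1* = (2·2.7/1)² = 29.16, x_2* = 17.7185.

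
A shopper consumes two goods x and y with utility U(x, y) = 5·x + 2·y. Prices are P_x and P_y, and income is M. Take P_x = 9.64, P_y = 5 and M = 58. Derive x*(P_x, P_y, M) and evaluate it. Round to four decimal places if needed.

x* = 6.0166

Perfect substitutes: compare marginal utility per dollar. 5/P_x vs 2/P_y → 0.5187 vs 0.4.
x gives more utility per dollar, so spend all income on x: x* = M/P_x, y* = 0.
Numerically: x* = 6.0166, y* = 0.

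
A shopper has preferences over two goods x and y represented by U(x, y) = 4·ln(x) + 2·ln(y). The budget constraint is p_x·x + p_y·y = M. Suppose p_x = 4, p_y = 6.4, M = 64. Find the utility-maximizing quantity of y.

y* = 3.3333

Tangency: MRS = 2·y/x = p_x/p_y.
Rearranging, p_y·y = (1/2)·p_x·x. Substituting into the budget gives p_x·x·(1 + (1/2)) = M.
Demand: x*(p_x,p_y,M) = 2/3·M/p_x and y* = 1/3·M/p_y.
At p_x=4, p_y=6.4, M=64: y* = 1/3·64/6.4 = 3.3333.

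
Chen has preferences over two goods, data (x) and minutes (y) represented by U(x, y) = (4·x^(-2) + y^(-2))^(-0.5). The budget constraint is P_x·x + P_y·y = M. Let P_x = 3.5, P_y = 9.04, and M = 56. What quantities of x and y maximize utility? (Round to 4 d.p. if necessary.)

With the ratio pinned down, the budget gives x* = M/(P_x + P_y·(y/x)) and y* = (y/x)·x*.
Numerically y/x = 0.459141, so x* = 56/(3.5 + 9.04·0.459141) = 7.3196 and y* = 0.459141·7.3196 = 3.3608.

x* = 7.3196, y* = 3.3608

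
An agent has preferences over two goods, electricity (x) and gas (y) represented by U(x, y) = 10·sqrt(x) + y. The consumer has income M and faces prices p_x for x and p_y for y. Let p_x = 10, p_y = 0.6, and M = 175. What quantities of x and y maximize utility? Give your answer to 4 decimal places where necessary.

x* = 0.09, y* = 290.1667

Utility is quasi-linear in y; the FOC for x is 5/√x = p_x/p_y.
Solve: √x = 5·p_y/p_x, so x*(p_x,p_y) = (5·p_y/p_x)², and y* = (M − p_x·x*)/p_y.
Plugging in: x* = (5·0.6/10)² = 0.09, y* = 290.1667.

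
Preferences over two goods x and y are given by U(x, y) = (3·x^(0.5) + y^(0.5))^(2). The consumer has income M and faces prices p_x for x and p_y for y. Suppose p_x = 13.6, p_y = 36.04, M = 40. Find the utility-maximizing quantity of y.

y* = 0.0447

With the ratio pinned down, the budget gives x* = M/(p_x + p_y·(y/x)) and y* = (y/x)·x*.
Numerically y/x = 0.015822, so x* = 40/(13.6 + 36.04·0.015822) = 2.8228 and y* = 0.015822·2.8228 = 0.0447.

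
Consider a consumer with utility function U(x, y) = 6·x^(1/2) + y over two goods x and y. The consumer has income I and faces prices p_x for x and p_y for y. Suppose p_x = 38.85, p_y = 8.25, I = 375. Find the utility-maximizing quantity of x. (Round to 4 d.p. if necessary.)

MU_x = 3/√x, MU_y = 1. Tangency: 3/√x = p_x/p_y.
Thus x* = (3·p_y/p_x)² — independent of I — with the rest of income spent on y.
Plugging in: x* = (3·8.25/38.85)² = 0.4059.

x* = 0.4059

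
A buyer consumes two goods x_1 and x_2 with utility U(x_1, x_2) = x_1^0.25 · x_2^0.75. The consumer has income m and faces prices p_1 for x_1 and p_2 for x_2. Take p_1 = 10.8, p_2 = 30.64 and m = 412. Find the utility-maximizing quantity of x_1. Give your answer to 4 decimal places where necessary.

MU_x_1/MU_x_2 = (0.25·x_2)/(0.75·x_1); tangency sets this equal to p_1/p_2.
Rearranging, p_2·x_2 = 3·p_1·x_1. Substituting into the budget gives p_1·x_1·(1 + 3) = m.
Demand: x_1*(p_1,p_2,m) = 0.25·m/p_1 and x_2* = 0.75·m/p_2.
At p_1=10.8, p_2=30.64, m=412: x_1* = 0.25·412/10.8 = 9.537.

x_1* = 9.537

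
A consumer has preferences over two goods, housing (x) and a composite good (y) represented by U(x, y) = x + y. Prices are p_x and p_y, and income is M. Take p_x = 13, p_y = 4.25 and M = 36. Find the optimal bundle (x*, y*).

Perfect substitutes: compare marginal utility per dollar. 1/p_x vs 1/p_y → 0.0769 vs 0.2353.
y gives more utility per dollar, so spend all income on y: y* = M/p_y, x* = 0.
Numerically: x* = 0, y* = 8.4706.

x* = 0, y* = 8.4706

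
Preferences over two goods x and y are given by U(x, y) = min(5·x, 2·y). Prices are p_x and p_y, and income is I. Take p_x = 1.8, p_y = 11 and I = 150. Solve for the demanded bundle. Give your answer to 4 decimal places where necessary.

x* = 5.1195, y* = 12.7986

Leontief preferences: the optimum is at the kink where x/2 = y/5, i.e. y = (5/2)·x.
Budget: p_x·x + p_y·(5/2)·x = I, so (2·p_x + 5·p_y)·x = 2·I.
Demand: x*(p_x,p_y,I) = 2·I/(2·p_x + 5·p_y), y* = 5·I/(2·p_x + 5·p_y).
Here 2·1.8 + 5·11 = 58.6, giving x* = 5.1195 and y* = 12.7986.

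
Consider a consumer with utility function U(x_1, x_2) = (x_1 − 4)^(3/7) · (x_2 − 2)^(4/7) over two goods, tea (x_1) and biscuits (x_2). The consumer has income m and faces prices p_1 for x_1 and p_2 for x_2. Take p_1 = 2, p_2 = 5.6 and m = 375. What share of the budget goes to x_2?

share on x_2 = 0.572

MRS = (3/4)·(x_2−2)/(x_1−4). Tangency with p_1/p_2 gives x_2−2 = (4/3)·(p_1/p_2)·(x_1−4).
After buying the subsistence bundle (4, 2), a share 3/7 of the remaining income goes to x_1: x_1* = 4 + 3/7·(m − 4p_1 − 2p_2)/p_1.
Discretionary income = 375 − 4·2 − 2·5.6 = 355.8; x_1* = 4 + 3/7·355.8/2 = 80.2429; x_2* = 2 + 4/7·355.8/5.6 = 38.3061.
Expenditure on x_2: 5.6·38.3061 = 214.5143; share = 0.572.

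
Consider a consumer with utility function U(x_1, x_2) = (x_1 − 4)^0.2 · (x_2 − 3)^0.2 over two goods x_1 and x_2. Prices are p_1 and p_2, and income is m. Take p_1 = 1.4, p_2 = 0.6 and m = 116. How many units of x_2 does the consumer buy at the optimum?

This is Cobb-Douglas in (x_1−4, x_2−3): tangency gives 0.2·p_2·(x_2−3) = 0.2·p_1·(x_1−4).
After buying the subsistence bundle (4, 3), a share 0.5 of the remaining income goes to x_1: x_1* = 4 + 0.5·(m − 4p_1 − 3p_2)/p_1.
Discretionary income = 116 − 4·1.4 − 3·0.6 = 108.6; x_2* = 3 + 0.5·108.6/0.6 = 93.5.

x_2* = 93.5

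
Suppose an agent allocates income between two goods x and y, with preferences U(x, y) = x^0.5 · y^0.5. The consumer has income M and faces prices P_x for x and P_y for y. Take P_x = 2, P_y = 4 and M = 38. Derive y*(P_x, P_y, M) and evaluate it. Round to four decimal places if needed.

y* = 4.75

Demand: x*(P_x,P_y,M) = 0.5·M/P_x and y* = 0.5·M/P_y.
At P_x=2, P_y=4, M=38: y* = 0.5·38/4 = 4.75.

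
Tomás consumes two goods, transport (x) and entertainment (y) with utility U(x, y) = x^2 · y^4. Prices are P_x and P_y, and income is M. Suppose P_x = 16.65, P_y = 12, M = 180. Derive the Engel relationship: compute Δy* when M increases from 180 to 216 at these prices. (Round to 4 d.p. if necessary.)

Δy* = 2

Tangency: MRS = (1/2)·y/x = P_x/P_y.
Rearranging, P_y·y = 2·P_x·x. Substituting into the budget gives P_x·x·(1 + 2) = M.
Demand: x*(P_x,P_y,M) = 1/3·M/P_x and y* = 2/3·M/P_y.
At P_x=16.65, P_y=12, M=180: y* = 2/3·180/12 = 10.
At M' = 216: y* = 12. Change: 12 − 10 = 2.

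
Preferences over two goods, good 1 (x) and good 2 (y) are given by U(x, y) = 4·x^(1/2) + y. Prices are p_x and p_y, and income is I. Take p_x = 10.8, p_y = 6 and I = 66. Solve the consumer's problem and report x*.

x* = 1.2346

Thus x* = (2·p_y/p_x)² — independent of I — with the rest of income spent on y.
Plugging in: x* = (2·6/10.8)² = 1.2346.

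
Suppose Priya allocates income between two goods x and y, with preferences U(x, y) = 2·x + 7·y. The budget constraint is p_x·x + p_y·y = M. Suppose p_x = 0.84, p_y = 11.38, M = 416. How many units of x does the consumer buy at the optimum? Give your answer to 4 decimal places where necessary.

Numerically: x* = 495.2381, y* = 0.

x* = 495.2381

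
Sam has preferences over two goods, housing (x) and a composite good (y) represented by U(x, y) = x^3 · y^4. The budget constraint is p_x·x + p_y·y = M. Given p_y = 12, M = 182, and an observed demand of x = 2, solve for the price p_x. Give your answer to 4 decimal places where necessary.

p_x = 39

MU_x/MU_y = (3·y)/(4·x); tangency sets this equal to p_x/p_y.
So 3·p_y·y = 4·p_x·x; combined with the budget, a share 3/7 of income goes to x.
Demand: x*(p_x,p_y,M) = 3/7·M/p_x and y* = 4/7·M/p_y.
Set x* = 2 in the demand function and solve for p_x: p_x = 39.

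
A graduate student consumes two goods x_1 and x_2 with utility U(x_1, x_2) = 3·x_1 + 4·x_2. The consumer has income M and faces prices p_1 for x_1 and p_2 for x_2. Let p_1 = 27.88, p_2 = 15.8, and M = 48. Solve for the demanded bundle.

Linear utility — the consumer picks whichever good has higher MU/price: 3/27.88 = 0.1076 vs 4/15.8 = 0.2532.
x_2 gives more utility per dollar, so spend all income on x_2: x_2* = M/p_2, x_1* = 0.
Numerically: x_1* = 0, x_2* = 3.038.

x_1* = 0, x_2* = 3.038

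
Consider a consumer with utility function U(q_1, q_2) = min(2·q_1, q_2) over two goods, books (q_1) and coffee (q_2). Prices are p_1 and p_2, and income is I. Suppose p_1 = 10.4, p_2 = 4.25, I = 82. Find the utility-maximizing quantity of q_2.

With perfect complements, no substitution: consume in ratio q_1:q_2 = 1:2.
Budget: p_1·q_1 + p_2·2·q_1 = I, so (p_1 + 2·p_2)·q_1 = I.
Demand: q_1*(p_1,p_2,I) = I/(p_1 + 2·p_2), q_2* = 2·I/(p_1 + 2·p_2).
Here 10.4 + 2·4.25 = 18.9, giving q_2* = 8.6772.

q_2* = 8.6772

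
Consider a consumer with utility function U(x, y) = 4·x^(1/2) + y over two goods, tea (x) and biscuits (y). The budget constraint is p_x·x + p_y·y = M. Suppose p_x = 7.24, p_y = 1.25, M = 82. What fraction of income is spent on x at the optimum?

share on x = 0.0105

Set MRS = p_x/p_y: 2·x^(−1/2) = p_x/p_y.
Thus x* = (2·p_y/p_x)² — independent of M — with the rest of income spent on y.
Plugging in: x* = (2·1.25/7.24)² = 0.1192, y* = 64.9094.
Expenditure on x: 7.24·0.1192 = 0.8633; share = 0.0105.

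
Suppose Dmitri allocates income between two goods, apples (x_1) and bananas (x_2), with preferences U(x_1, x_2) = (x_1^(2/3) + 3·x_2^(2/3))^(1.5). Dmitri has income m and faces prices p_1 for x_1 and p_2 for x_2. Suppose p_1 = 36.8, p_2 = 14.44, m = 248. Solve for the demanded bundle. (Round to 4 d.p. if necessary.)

MRS = MU_x_1/MU_x_2 = (1/3)·(x_2/x_1)^(1/3). Set equal to p_1/p_2.
Solve for the ratio: x_2/x_1 = [3·p_1/p_2]^(3).
With the ratio pinned down, the budget gives x_1* = m/(p_1 + p_2·(x_2/x_1)) and x_2* = (x_2/x_1)·x_1*.
Numerically x_2/x_1 = 446.895149, so x_1* = 248/(36.8 + 14.44·446.895149) = 0.0382 and x_2* = 446.895149·0.0382 = 17.0771.

x_1* = 0.0382, x_2* = 17.0771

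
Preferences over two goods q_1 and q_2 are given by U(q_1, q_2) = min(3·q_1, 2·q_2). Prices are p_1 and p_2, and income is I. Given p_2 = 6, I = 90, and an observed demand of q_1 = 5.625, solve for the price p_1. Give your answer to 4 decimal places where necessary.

Leontief preferences: the optimum is at the kink where q_1/2 = q_2/3, i.e. q_2 = (3/2)·q_1.
Budget: p_1·q_1 + p_2·(3/2)·q_1 = I, so (2·p_1 + 3·p_2)·q_1 = 2·I.
Demand: q_1*(p_1,p_2,I) = 2·I/(2·p_1 + 3·p_2), q_2* = 3·I/(2·p_1 + 3·p_2).
Set q_1* = 5.625 in the demand function and solve for p_1: p_1 = 7.

p_1 = 7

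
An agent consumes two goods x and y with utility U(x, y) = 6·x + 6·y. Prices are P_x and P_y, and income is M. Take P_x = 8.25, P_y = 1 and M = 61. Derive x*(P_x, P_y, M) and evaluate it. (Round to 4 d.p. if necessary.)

Perfect substitutes: compare marginal utility per dollar. 6/P_x vs 6/P_y → 0.7273 vs 6.
y gives more utility per dollar, so spend all income on y: y* = M/P_y, x* = 0.
Numerically: x* = 0, y* = 61.

x* = 0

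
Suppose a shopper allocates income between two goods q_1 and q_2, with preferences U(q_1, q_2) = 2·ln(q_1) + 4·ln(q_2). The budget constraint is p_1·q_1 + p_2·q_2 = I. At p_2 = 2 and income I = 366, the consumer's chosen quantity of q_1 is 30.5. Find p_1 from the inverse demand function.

MU_q_1/MU_q_2 = (2·q_2)/(4·q_1); tangency sets this equal to p_1/p_2.
So 2·p_2·q_2 = 4·p_1·q_1; combined with the budget, a share 1/3 of income goes to q_1.
Demand: q_1*(p_1,p_2,I) = 1/3·I/p_1 and q_2* = 2/3·I/p_2.
Set q_1* = 30.5 in the demand function and solve for p_1: p_1 = 4.

p_1 = 4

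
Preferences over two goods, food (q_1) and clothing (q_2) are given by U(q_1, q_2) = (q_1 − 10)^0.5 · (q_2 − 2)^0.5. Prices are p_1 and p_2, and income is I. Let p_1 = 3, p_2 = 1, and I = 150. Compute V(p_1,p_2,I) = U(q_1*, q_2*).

Discretionary income = 150 − 10·3 − 2·1 = 118; q_1* = 10 + 0.5·118/3 = 29.6667; q_2* = 2 + 0.5·118/1 = 61.
Utility at the optimum: U(29.6667, 61) = 34.0637.

V = 34.0637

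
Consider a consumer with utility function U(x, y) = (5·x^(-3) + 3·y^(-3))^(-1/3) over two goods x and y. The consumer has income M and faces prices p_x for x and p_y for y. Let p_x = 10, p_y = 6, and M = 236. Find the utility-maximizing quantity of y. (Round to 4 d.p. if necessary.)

MRS = MU_x/MU_y = (5/3)·(y/x)^(4). Set equal to p_x/p_y.
Hence y/x = ((3/5)·p_x/p_y)^(1/(4)), i.e. raised to the 0.25 power.
Substitute y = (y/x)·x into the budget: x* = M/(p_x + p_y·(y/x)).
Numerically y/x = 1, so x* = 236/(10 + 6·1) = 14.75 and y* = 1·14.75 = 14.75.

y* = 14.75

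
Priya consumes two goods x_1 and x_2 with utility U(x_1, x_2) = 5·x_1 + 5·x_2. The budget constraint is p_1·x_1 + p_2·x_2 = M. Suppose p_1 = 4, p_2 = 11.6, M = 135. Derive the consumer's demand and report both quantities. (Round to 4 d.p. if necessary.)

Perfect substitutes: compare marginal utility per dollar. 5/p_1 vs 5/p_2 → 1.25 vs 0.431.
x_1 gives more utility per dollar, so spend all income on x_1: x_1* = M/p_1, x_2* = 0.
Numerically: x_1* = 33.75, x_2* = 0.

x_1* = 33.75, x_2* = 0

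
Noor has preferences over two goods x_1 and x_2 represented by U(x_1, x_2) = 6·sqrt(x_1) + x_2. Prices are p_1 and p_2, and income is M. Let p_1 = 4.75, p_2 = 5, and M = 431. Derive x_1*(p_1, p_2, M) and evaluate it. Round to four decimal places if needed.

x_1* = 9.9723

Utility is quasi-linear in x_2; the FOC for x_1 is 3/√x_1 = p_1/p_2.
Thus x_1* = (3·p_2/p_1)² — independent of M — with the rest of income spent on x_2.
Plugging in: x_1* = (3·5/4.75)² = 9.9723.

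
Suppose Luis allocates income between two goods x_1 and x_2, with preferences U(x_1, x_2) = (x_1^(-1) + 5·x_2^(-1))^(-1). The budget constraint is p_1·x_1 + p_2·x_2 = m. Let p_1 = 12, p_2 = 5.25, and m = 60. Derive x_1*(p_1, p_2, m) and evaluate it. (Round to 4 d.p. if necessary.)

x_1* = 2.0169

MU_x_1 ∝ x_1^(-2), MU_x_2 ∝ 5·x_2^(-2), so MRS = (1/5)·(x_2/x_1)^(2) = p_1/p_2.
Solve for the ratio: x_2/x_1 = [5·p_1/p_2]^(0.5).
Substitute x_2 = (x_2/x_1)·x_1 into the budget: x_1* = m/(p_1 + p_2·(x_2/x_1)).
Numerically x_2/x_1 = 3.380617, so x_1* = 60/(12 + 5.25·3.380617) = 2.0169.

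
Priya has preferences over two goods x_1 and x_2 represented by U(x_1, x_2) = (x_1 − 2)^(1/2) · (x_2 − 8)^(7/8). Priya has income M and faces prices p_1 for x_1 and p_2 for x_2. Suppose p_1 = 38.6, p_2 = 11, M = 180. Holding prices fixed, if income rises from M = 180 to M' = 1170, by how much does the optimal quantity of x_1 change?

Let x_1' = x_1−2, x_2' = x_2−8. MRS = (4/7)·x_2'/x_1' = p_1/p_2.
After buying the subsistence bundle (2, 8), a share 4/11 of the remaining income goes to x_1: x_1* = 2 + 4/11·(M − 2p_1 − 8p_2)/p_1.
Discretionary income = 180 − 2·38.6 − 8·11 = 14.8; x_1* = 2 + 4/11·14.8/38.6 = 2.1394.
At M' = 1170: x_1* = 11.4659. Change: 11.4659 − 2.1394 = 9.3264.

Δx_1* = 9.3264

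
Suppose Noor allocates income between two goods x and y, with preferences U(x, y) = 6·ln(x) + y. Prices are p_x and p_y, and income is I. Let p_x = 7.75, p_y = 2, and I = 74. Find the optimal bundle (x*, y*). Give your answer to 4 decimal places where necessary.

MU_x = 6/x, MU_y = 1. Tangency: 6/x = p_x/p_y.
So x*(p_x,p_y) = 6·p_y/p_x, independent of income; and y* = (I − 6·p_y)/p_y.
At the given prices: x* = 6·2/7.75 = 1.5484, and y* = 31.

x* = 1.5484, y* = 31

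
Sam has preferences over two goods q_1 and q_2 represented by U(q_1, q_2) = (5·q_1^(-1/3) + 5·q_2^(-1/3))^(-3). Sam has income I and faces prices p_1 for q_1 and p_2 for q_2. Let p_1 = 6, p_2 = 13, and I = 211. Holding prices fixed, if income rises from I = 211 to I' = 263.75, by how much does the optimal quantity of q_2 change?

MU_q_1 ∝ 5·q_1^(-4/3), MU_q_2 ∝ 5·q_2^(-4/3), so MRS = (q_2/q_1)^(4/3) = p_1/p_2.
Hence q_2/q_1 = (p_1/p_2)^(1/(4/3)), i.e. raised to the 0.75 power.
Substitute q_2 = (q_2/q_1)·q_1 into the budget: q_1* = I/(p_1 + p_2·(q_2/q_1)).
Numerically q_2/q_1 = 0.559959, so q_1* = 211/(6 + 13·0.559959) = 15.8892 and q_2* = 0.559959·15.8892 = 8.8973.
At I' = 263.75: q_2* = 11.1216. Change: 11.1216 − 8.8973 = 2.2243.

Δq_2* = 2.2243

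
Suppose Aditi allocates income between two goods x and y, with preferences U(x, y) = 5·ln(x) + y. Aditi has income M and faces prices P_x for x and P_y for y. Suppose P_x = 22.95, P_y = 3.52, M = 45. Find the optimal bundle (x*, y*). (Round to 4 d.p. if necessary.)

x* = 0.7669, y* = 7.7841

MU_x = 5/x, MU_y = 1. Tangency: 5/x = P_x/P_y.
So x*(P_x,P_y) = 5·P_y/P_x, independent of income; and y* = (M − 5·P_y)/P_y.
At the given prices: x* = 5·3.52/22.95 = 0.7669, and y* = 7.7841.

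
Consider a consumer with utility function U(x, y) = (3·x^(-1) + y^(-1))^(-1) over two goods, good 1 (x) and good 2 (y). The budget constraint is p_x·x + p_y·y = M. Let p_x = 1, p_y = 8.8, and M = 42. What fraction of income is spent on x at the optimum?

MRS = MU_x/MU_y = 3·(y/x)^(2). Set equal to p_x/p_y.
Hence y/x = ((1/3)·p_x/p_y)^(1/(2)), i.e. raised to the 0.5 power.
Substitute y = (y/x)·x into the budget: x* = M/(p_x + p_y·(y/x)).
Numerically y/x = 0.194625, so x* = 42/(1 + 8.8·0.194625) = 15.4827 and y* = 0.194625·15.4827 = 3.0133.
Expenditure on x: 1·15.4827 = 15.4827; share = 0.3686.

share on x = 0.3686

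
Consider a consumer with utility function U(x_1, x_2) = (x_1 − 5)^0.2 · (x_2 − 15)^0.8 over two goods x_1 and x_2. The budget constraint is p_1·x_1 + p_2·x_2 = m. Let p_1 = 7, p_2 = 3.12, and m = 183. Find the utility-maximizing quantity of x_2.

x_2* = 40.9487

Let x_1' = x_1−5, x_2' = x_2−15. MRS = (1/4)·x_2'/x_1' = p_1/p_2.
After buying the subsistence bundle (5, 15), a share 0.2 of the remaining income goes to x_1: x_1* = 5 + 0.2·(m − 5p_1 − 15p_2)/p_1.
Discretionary income = 183 − 5·7 − 15·3.12 = 101.2; x_2* = 15 + 0.8·101.2/3.12 = 40.9487.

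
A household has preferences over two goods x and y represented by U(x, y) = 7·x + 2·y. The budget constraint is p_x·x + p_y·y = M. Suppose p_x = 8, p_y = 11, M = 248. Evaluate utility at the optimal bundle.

Linear utility — the consumer picks whichever good has higher MU/price: 7/8 = 0.875 vs 2/11 = 0.1818.
x gives more utility per dollar, so spend all income on x: x* = M/p_x, y* = 0.
Numerically: x* = 31, y* = 0.
Utility at the optimum: U(31, 0) = 217.

V = 217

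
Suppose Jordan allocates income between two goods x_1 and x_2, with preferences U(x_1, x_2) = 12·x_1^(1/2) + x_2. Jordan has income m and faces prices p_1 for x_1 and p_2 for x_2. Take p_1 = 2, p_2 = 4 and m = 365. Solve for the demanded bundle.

x_1* = 144, x_2* = 19.25

MU_x_1 = 6/√x_1, MU_x_2 = 1. Tangency: 6/√x_1 = p_1/p_2.
Thus x_1* = (6·p_2/p_1)² — independent of m — with the rest of income spent on x_2.
Plugging in: x_1* = (6·4/2)² = 144, x_2* = 19.25.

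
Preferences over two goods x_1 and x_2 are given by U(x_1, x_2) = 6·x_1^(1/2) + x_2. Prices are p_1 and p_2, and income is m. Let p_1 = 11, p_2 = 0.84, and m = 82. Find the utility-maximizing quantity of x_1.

x_1* = 0.0525

Plugging in: x_1* = (3·0.84/11)² = 0.0525.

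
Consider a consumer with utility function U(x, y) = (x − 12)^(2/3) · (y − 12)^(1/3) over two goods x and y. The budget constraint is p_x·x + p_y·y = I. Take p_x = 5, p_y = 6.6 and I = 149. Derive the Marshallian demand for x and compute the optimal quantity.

x* = 13.3067

MRS = 2·(y−12)/(x−12). Tangency with p_x/p_y gives y−12 = (1/2)·(p_x/p_y)·(x−12).
Substituting into the budget: x* = 12 + 2/3·(I − 12·p_x − 12·p_y)/p_x, and y* = 12 + 1/3·(…)/p_y.
Discretionary income = 149 − 12·5 − 12·6.6 = 9.8; x* = 12 + 2/3·9.8/5 = 13.3067.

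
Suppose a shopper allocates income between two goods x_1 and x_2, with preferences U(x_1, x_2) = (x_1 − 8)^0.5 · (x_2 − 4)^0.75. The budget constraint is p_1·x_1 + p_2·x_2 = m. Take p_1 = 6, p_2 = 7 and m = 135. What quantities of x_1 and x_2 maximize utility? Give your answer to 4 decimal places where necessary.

x_1* = 11.9333, x_2* = 9.0571

Let x_1' = x_1−8, x_2' = x_2−4. MRS = (2/3)·x_2'/x_1' = p_1/p_2.
After buying the subsistence bundle (8, 4), a share 0.4 of the remaining income goes to x_1: x_1* = 8 + 0.4·(m − 8p_1 − 4p_2)/p_1.
Discretionary income = 135 − 8·6 − 4·7 = 59; x_1* = 8 + 0.4·59/6 = 11.9333; x_2* = 4 + 0.6·59/7 = 9.0571.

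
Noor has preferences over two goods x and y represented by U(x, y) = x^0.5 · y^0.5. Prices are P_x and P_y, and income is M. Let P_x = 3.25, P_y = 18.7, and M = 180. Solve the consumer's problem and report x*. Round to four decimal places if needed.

x* = 27.6923

The MRS is y/x. Set MRS = P_x/P_y.
So 0.5·P_y·y = 0.5·P_x·x; combined with the budget, a share 0.5 of income goes to x.
Demand: x*(P_x,P_y,M) = 0.5·M/P_x and y* = 0.5·M/P_y.
At P_x=3.25, P_y=18.7, M=180: x* = 0.5·180/3.25 = 27.6923.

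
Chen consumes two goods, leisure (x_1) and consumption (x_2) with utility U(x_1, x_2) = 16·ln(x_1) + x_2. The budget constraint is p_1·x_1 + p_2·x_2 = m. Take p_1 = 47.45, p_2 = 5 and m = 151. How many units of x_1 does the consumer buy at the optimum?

x_1* = 1.686

MU_x_1 = 16/x_1, MU_x_2 = 1. Tangency: 16/x_1 = p_1/p_2.
So x_1*(p_1,p_2) = 16·p_2/p_1, independent of income; and x_2* = (m − 16·p_2)/p_2.
At the given prices: x_1* = 16·5/47.45 = 1.686.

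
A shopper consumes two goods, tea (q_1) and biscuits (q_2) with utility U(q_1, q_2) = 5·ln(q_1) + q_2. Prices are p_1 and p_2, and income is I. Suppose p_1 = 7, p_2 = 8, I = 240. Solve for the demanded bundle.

Set MRS = p_1/p_2: (5/q_1)/1 = p_1/p_2.
So q_1*(p_1,p_2) = 5·p_2/p_1, independent of income; and q_2* = (I − 5·p_2)/p_2.
At the given prices: q_1* = 5·8/7 = 5.7143, and q_2* = 25.

q_1* = 5.7143, q_2* = 25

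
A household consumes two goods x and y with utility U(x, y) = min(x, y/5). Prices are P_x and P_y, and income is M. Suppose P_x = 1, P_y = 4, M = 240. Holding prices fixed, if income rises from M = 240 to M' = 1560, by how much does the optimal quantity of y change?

Leontief preferences: the optimum is at the kink where x/1 = y/5, i.e. y = 5·x.
Budget: P_x·x + P_y·5·x = M, so (P_x + 5·P_y)·x = M.
Demand: x*(P_x,P_y,M) = M/(P_x + 5·P_y), y* = 5·M/(P_x + 5·P_y).
Here 1 + 5·4 = 21, giving y* = 57.1429.
At M' = 1560: y* = 371.4286. Change: 371.4286 − 57.1429 = 314.2857.

Δy* = 314.2857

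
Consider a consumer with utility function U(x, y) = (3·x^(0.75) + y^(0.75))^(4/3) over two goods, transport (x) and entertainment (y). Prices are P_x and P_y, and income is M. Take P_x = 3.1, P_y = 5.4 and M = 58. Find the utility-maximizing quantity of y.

y* = 0.025

From the CES first-order condition, 3·(y/x)^(0.25) = P_x/P_y.
Hence y/x = ((1/3)·P_x/P_y)^(1/(0.25)), i.e. raised to the 4 power.
With the ratio pinned down, the budget gives x* = M/(P_x + P_y·(y/x)) and y* = (y/x)·x*.
Numerically y/x = 0.001341, so x* = 58/(3.1 + 5.4·0.001341) = 18.6661 and y* = 0.001341·18.6661 = 0.025.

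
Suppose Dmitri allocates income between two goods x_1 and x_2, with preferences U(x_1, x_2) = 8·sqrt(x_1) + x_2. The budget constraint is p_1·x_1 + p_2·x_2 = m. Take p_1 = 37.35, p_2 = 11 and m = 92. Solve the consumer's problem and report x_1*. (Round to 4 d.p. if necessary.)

Utility is quasi-linear in x_2; the FOC for x_1 is 4/√x_1 = p_1/p_2.
Solve: √x_1 = 4·p_2/p_1, so x_1*(p_1,p_2) = (4·p_2/p_1)², and x_2* = (m − p_1·x_1*)/p_2.
Plugging in: x_1* = (4·11/37.35)² = 1.3878.

x_1* = 1.3878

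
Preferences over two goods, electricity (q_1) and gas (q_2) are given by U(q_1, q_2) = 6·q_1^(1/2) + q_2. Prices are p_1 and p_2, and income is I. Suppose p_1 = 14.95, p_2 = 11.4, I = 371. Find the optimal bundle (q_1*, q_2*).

q_1* = 5.2332, q_2* = 25.681

Set MRS = p_1/p_2: 3·q_1^(−1/2) = p_1/p_2.
Thus q_1* = (3·p_2/p_1)² — independent of I — with the rest of income spent on q_2.
Plugging in: q_1* = (3·11.4/14.95)² = 5.2332, q_2* = 25.681.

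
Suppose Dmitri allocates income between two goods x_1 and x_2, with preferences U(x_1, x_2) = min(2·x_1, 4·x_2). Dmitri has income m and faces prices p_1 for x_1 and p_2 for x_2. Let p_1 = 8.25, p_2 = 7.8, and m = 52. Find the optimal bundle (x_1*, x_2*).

Here 4·8.25 + 2·7.8 = 48.6, giving x_1* = 4.2798 and x_2* = 2.1399.

x_1* = 4.2798, x_2* = 2.1399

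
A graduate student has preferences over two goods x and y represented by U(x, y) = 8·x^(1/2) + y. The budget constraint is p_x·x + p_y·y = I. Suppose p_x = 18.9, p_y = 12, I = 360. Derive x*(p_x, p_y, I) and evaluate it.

MU_x = 4/√x, MU_y = 1. Tangency: 4/√x = p_x/p_y.
Thus x* = (4·p_y/p_x)² — independent of I — with the rest of income spent on y.
Plugging in: x* = (4·12/18.9)² = 6.45.

x* = 6.45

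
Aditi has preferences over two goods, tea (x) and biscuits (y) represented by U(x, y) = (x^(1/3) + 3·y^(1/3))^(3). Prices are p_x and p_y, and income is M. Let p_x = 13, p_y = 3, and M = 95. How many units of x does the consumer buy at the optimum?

MU_x ∝ x^(-2/3), MU_y ∝ 3·y^(-2/3), so MRS = (1/3)·(y/x)^(2/3) = p_x/p_y.
Hence y/x = (3·p_x/p_y)^(1/(2/3)), i.e. raised to the 1.5 power.
With the ratio pinned down, the budget gives x* = M/(p_x + p_y·(y/x)) and y* = (y/x)·x*.
Numerically y/x = 46.872167, so x* = 95/(13 + 3·46.872167) = 0.6184.

x* = 0.6184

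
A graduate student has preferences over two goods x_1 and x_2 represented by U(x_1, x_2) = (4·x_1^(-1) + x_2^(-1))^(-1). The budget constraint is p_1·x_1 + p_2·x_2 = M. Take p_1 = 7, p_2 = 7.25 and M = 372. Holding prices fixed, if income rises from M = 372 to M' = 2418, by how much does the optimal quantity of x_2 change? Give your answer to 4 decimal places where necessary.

MRS = MU_x_1/MU_x_2 = 4·(x_2/x_1)^(2). Set equal to p_1/p_2.
Solve for the ratio: x_2/x_1 = [(1/4)·p_1/p_2]^(0.5).
With the ratio pinned down, the budget gives x_1* = M/(p_1 + p_2·(x_2/x_1)) and x_2* = (x_2/x_1)·x_1*.
Numerically x_2/x_1 = 0.491304, so x_1* = 372/(7 + 7.25·0.491304) = 35.2208 and x_2* = 0.491304·35.2208 = 17.3041.
At M' = 2418: x_2* = 112.4766. Change: 112.4766 − 17.3041 = 95.1725.

Δx_2* = 95.1725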